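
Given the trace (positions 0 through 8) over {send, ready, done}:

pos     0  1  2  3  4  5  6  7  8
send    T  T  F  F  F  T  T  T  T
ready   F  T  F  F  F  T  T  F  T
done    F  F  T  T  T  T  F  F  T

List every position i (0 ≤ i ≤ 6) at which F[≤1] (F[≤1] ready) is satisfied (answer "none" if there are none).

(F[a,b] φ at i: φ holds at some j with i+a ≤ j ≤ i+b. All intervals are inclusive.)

Evaluate at each i in [0,6]:
  i=0: ✓ (witness j=0)
  i=1: ✓ (witness j=1)
  i=2: ✗ (none in [2,3])
  i=3: ✓ (witness j=4)
  i=4: ✓ (witness j=4)
  i=5: ✓ (witness j=5)
  i=6: ✓ (witness j=6)

0, 1, 3, 4, 5, 6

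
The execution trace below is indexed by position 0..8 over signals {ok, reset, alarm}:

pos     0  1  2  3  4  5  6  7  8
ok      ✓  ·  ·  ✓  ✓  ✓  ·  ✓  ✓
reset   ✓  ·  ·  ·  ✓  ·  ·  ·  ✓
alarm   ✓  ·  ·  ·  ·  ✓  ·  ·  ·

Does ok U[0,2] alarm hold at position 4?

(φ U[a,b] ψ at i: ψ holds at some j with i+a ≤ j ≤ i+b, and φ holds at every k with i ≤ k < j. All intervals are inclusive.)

Yes

Need some j in [4,6] with alarm, and ok at every k in [4,j-1].
  j=4: alarm false.
  j=5: alarm holds; ok holds at every k in [4,4] → satisfied.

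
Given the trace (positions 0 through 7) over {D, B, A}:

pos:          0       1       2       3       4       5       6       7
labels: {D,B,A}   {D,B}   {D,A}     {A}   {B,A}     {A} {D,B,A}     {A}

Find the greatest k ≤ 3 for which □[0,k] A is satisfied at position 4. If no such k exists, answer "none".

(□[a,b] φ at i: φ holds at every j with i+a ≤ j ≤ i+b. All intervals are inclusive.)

A must hold from j=4 onward; find where it first fails.
  j=4: holds
  j=5: holds
  j=6: holds
  j=7: holds
Holds through j=7; largest k = 3.

3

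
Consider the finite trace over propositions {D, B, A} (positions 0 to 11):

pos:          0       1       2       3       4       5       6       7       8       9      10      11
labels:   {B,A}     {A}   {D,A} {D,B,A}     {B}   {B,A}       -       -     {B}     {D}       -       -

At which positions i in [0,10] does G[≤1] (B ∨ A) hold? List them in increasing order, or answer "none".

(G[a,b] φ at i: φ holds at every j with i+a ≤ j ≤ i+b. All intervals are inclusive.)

Evaluate at each i in [0,10]:
  i=0: ✓ (all of [0,1])
  i=1: ✓ (all of [1,2])
  i=2: ✓ (all of [2,3])
  i=3: ✓ (all of [3,4])
  i=4: ✓ (all of [4,5])
  i=5: ✗ (fails at j=6)
  i=6: ✗ (fails at j=6)
  i=7: ✗ (fails at j=7)
  i=8: ✗ (fails at j=9)
  i=9: ✗ (fails at j=9)
  i=10: ✗ (fails at j=10)

0, 1, 2, 3, 4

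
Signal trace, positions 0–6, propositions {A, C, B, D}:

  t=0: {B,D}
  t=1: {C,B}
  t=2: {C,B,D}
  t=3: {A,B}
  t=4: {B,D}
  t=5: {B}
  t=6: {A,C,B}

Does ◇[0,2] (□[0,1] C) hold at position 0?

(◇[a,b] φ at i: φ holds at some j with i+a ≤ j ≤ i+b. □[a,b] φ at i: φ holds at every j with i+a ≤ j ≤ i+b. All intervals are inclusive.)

Check □[0,1] C at each j in [0,2]:
  j=0: fails at 0
  j=1: holds on [1,2]
  j=2: fails at 3
Found at j=1 → formula holds.

Holds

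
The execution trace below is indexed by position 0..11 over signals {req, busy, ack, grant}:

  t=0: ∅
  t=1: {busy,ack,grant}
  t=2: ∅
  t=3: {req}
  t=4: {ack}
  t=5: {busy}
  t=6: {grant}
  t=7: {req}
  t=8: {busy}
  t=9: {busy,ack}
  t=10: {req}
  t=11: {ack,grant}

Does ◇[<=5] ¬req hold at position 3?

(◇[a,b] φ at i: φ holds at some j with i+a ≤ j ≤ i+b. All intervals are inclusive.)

Check ¬req at each j in [3,8]:
  j=3: false
  j=4: true
  j=5: true
  j=6: true
  j=7: false
  j=8: true
Found at j=4 → formula holds.

Holds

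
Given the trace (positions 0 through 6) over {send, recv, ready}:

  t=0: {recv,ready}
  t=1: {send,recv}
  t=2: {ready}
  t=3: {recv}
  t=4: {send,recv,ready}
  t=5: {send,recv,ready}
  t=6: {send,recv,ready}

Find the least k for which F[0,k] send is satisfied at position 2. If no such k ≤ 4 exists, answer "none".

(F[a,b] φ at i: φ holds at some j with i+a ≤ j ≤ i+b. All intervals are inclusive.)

Scan j = 2,3,… for send:
  j=2: fails
  j=3: fails
  j=4: holds
First hit at j=4, so smallest k = 4-2 = 2.

2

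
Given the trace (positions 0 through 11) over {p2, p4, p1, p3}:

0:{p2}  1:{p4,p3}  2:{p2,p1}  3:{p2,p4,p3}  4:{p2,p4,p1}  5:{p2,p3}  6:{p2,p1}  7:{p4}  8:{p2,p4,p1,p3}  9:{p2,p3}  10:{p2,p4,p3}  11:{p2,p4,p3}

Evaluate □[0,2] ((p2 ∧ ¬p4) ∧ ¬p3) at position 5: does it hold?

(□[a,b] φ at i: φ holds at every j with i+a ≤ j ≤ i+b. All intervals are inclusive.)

False

Check ((p2 ∧ ¬p4) ∧ ¬p3) at every j in [5,7]:
  j=5: false
  j=6: true
  j=7: false
Fails at j=5 → formula fails.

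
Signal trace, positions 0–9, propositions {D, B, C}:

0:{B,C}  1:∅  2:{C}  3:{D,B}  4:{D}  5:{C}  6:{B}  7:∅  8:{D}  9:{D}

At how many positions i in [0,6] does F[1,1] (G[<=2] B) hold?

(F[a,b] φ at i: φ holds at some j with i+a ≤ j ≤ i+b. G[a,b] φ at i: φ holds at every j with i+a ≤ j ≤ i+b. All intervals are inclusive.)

0

Evaluate at each i in [0,6]:
  i=0: ✗ (none in [1,1])
  i=1: ✗ (none in [2,2])
  i=2: ✗ (none in [3,3])
  i=3: ✗ (none in [4,4])
  i=4: ✗ (none in [5,5])
  i=5: ✗ (none in [6,6])
  i=6: ✗ (none in [7,7])
Positions where it holds: {} → 0.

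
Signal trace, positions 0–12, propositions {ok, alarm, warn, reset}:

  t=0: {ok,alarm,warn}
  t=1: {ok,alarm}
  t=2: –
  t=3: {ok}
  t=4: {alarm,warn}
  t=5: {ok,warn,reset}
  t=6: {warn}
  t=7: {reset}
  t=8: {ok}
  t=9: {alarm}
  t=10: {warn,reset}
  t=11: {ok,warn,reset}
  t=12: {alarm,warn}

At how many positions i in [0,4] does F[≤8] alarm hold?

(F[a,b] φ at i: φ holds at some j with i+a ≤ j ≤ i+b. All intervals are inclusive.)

Evaluate at each i in [0,4]:
  i=0: ✓ (witness j=0)
  i=1: ✓ (witness j=1)
  i=2: ✓ (witness j=4)
  i=3: ✓ (witness j=4)
  i=4: ✓ (witness j=4)
Positions where it holds: {0, 1, 2, 3, 4} → 5.

5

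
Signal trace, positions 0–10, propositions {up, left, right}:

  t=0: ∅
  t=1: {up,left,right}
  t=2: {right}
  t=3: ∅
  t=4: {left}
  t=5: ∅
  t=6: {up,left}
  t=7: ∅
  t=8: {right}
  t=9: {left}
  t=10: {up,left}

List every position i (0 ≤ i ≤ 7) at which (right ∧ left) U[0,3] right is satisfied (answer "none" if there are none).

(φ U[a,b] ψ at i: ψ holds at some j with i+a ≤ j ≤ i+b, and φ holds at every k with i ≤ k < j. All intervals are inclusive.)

1, 2

Evaluate at each i in [0,7]:
  i=0: ✗ (lhs fails at k=0 before rhs at j=1)
  i=1: ✓ (rhs at j=1)
  i=2: ✓ (rhs at j=2)
  i=3: ✗ (no rhs in [3,6])
  i=4: ✗ (no rhs in [4,7])
  i=5: ✗ (lhs fails at k=5 before rhs at j=8)
  i=6: ✗ (lhs fails at k=6 before rhs at j=8)
  i=7: ✗ (lhs fails at k=7 before rhs at j=8)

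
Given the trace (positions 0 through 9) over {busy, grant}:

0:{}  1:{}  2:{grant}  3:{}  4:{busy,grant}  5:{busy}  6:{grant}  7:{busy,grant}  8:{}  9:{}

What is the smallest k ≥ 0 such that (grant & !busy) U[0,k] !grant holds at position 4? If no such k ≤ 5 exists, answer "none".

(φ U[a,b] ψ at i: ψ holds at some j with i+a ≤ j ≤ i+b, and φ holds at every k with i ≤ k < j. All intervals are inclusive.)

none

Need earliest j ≥ 4 with !grant, and (grant & !busy) at every k in [4,j-1].
  j=4: rhs fails.
  j=5: rhs holds but lhs fails at k=4.
  j=6: rhs fails.
  j=7: rhs fails.
  j=8: rhs holds but lhs fails at k=4.
  j=9: rhs holds but lhs fails at k=4.
No witness within the range → none.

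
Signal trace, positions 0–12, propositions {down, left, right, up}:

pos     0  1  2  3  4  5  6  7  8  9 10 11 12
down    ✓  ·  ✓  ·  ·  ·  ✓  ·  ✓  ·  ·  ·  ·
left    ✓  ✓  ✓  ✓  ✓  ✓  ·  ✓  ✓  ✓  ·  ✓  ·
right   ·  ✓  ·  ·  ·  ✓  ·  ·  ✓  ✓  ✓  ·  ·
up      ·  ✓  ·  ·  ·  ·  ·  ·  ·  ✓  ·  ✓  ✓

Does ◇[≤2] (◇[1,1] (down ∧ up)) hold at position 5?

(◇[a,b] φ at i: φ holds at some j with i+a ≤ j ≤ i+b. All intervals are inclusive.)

Check ◇[1,1] (down ∧ up) at each j in [5,7]:
  j=5: fails (none in [6,6])
  j=6: fails (none in [7,7])
  j=7: fails (none in [8,8])
No position in the window satisfies it → formula fails.

False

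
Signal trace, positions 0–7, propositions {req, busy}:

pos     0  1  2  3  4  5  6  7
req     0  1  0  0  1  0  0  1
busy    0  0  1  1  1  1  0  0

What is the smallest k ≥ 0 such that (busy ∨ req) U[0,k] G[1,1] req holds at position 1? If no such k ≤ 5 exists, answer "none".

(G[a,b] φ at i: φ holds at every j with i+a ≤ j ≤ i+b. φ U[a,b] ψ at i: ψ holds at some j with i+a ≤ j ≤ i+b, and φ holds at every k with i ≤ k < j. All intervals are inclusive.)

2

Need earliest j ≥ 1 with G[1,1] req, and (busy ∨ req) at every k in [1,j-1].
  j=1: rhs fails.
  j=2: rhs fails.
  j=3: rhs holds; lhs holds on [1,2]. k = 2.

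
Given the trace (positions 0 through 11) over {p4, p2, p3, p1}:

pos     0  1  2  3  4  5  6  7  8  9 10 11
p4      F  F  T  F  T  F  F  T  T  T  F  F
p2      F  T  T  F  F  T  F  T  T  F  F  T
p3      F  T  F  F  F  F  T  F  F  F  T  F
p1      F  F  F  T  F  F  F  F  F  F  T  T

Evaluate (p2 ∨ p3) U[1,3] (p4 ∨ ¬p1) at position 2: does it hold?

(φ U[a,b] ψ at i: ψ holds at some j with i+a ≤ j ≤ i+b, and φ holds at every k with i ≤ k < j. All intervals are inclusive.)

Does not hold

Need some j in [3,5] with (p4 ∨ ¬p1), and (p2 ∨ p3) at every k in [2,j-1].
  j=3: (p4 ∨ ¬p1) false.
  j=4: (p4 ∨ ¬p1) holds, but (p2 ∨ p3) fails at k=3 → not this j.
  j=5: (p4 ∨ ¬p1) holds, but (p2 ∨ p3) fails at k=3 → not this j.
No j in the window works → until fails.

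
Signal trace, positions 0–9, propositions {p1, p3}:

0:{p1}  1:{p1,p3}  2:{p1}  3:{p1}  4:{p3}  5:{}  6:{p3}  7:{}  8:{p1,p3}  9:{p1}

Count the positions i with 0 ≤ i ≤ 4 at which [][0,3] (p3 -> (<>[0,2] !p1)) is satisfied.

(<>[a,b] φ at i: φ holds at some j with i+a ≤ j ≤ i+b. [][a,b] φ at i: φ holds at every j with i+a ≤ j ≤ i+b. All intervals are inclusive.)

Evaluate at each i in [0,4]:
  i=0: ✗ (fails at j=1)
  i=1: ✗ (fails at j=1)
  i=2: ✓ (all of [2,5])
  i=3: ✓ (all of [3,6])
  i=4: ✓ (all of [4,7])
Positions where it holds: {2, 3, 4} → 3.

3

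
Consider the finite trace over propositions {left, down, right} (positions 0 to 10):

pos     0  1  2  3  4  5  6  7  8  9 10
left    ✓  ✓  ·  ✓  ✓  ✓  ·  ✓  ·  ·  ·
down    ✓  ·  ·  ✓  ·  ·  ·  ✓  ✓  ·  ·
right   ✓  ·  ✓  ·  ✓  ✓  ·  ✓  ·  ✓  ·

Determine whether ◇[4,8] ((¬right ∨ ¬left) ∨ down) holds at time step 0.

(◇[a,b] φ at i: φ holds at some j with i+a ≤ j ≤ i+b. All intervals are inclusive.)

Check ((¬right ∨ ¬left) ∨ down) at each j in [4,8]:
  j=4: false
  j=5: false
  j=6: true
  j=7: true
  j=8: true
Found at j=6 → formula holds.

Yes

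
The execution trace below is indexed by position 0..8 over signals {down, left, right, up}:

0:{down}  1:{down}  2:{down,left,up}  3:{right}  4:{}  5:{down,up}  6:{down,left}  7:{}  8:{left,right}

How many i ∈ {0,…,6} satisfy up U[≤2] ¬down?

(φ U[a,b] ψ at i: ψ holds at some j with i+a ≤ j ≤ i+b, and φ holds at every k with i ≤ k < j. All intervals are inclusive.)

3

Evaluate at each i in [0,6]:
  i=0: ✗ (no rhs in [0,2])
  i=1: ✗ (lhs fails at k=1 before rhs at j=3)
  i=2: ✓ (rhs at j=3; lhs holds on [2,2])
  i=3: ✓ (rhs at j=3)
  i=4: ✓ (rhs at j=4)
  i=5: ✗ (lhs fails at k=6 before rhs at j=7)
  i=6: ✗ (lhs fails at k=6 before rhs at j=7)
Positions where it holds: {2, 3, 4} → 3.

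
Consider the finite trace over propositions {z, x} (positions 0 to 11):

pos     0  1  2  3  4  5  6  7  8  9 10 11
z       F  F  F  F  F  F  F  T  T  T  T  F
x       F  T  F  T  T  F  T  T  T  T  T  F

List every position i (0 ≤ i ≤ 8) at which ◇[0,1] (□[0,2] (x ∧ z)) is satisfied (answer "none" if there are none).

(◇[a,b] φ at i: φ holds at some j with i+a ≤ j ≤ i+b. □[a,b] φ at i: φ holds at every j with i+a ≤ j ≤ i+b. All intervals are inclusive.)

Evaluate at each i in [0,8]:
  i=0: ✗ (none in [0,1])
  i=1: ✗ (none in [1,2])
  i=2: ✗ (none in [2,3])
  i=3: ✗ (none in [3,4])
  i=4: ✗ (none in [4,5])
  i=5: ✗ (none in [5,6])
  i=6: ✓ (witness j=7)
  i=7: ✓ (witness j=7)
  i=8: ✓ (witness j=8)

6, 7, 8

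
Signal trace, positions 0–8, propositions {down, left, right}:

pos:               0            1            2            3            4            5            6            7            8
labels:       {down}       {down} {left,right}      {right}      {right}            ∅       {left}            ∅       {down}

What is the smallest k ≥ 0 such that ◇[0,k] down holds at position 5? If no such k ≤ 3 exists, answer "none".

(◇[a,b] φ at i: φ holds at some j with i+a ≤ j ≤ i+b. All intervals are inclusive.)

Scan j = 5,6,… for down:
  j=5: fails
  j=6: fails
  j=7: fails
  j=8: holds
First hit at j=8, so smallest k = 8-5 = 3.

3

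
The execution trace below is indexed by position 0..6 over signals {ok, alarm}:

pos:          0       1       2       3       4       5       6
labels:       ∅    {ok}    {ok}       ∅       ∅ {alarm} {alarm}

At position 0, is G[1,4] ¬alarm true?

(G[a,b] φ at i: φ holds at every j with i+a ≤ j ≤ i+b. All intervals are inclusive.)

True

Check ¬alarm at every j in [1,4]:
  j=1: true
  j=2: true
  j=3: true
  j=4: true
All positions satisfy it → formula holds.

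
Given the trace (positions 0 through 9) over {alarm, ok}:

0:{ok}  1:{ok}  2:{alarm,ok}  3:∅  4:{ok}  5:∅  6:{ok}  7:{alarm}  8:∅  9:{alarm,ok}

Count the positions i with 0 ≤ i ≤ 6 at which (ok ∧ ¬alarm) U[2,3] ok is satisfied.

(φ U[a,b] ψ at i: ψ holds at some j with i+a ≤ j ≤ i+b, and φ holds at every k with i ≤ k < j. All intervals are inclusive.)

Evaluate at each i in [0,6]:
  i=0: ✓ (rhs at j=2; lhs holds on [0,1])
  i=1: ✗ (lhs fails at k=2 before rhs at j=4)
  i=2: ✗ (lhs fails at k=2 before rhs at j=4)
  i=3: ✗ (lhs fails at k=3 before rhs at j=6)
  i=4: ✗ (lhs fails at k=5 before rhs at j=6)
  i=5: ✗ (no rhs in [7,8])
  i=6: ✗ (lhs fails at k=7 before rhs at j=9)
Positions where it holds: {0} → 1.

1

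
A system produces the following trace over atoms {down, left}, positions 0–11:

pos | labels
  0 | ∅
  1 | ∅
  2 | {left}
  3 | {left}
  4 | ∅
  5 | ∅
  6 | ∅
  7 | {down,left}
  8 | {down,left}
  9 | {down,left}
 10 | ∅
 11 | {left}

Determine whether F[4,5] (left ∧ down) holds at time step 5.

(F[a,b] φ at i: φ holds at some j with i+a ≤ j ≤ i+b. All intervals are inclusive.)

Check (left ∧ down) at each j in [9,10]:
  j=9: true
  j=10: false
Found at j=9 → formula holds.

True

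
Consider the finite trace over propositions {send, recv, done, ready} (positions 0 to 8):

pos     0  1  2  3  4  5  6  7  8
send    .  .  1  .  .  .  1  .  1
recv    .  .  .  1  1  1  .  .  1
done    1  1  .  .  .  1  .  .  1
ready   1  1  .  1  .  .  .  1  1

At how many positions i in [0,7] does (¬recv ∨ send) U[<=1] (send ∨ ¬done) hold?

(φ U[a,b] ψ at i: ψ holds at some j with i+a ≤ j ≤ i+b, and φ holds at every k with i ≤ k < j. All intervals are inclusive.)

6

Evaluate at each i in [0,7]:
  i=0: ✗ (no rhs in [0,1])
  i=1: ✓ (rhs at j=2; lhs holds on [1,1])
  i=2: ✓ (rhs at j=2)
  i=3: ✓ (rhs at j=3)
  i=4: ✓ (rhs at j=4)
  i=5: ✗ (lhs fails at k=5 before rhs at j=6)
  i=6: ✓ (rhs at j=6)
  i=7: ✓ (rhs at j=7)
Positions where it holds: {1, 2, 3, 4, 6, 7} → 6.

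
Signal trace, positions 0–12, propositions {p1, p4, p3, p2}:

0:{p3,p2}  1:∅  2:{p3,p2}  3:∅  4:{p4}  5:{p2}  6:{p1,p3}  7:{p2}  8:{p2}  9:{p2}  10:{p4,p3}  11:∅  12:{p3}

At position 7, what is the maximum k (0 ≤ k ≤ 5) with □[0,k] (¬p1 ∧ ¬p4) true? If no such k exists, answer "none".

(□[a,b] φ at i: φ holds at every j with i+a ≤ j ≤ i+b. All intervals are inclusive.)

2

(¬p1 ∧ ¬p4) must hold from j=7 onward; find where it first fails.
  j=7: holds
  j=8: holds
  j=9: holds
  j=10: fails
Holds on [7,9], so largest k = 2.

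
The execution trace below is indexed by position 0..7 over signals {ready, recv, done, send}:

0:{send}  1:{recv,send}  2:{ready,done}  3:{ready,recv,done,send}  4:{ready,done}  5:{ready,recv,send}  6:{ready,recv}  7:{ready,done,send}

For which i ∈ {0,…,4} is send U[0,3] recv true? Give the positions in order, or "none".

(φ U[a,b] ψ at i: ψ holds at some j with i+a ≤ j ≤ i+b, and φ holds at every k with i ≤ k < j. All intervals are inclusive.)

0, 1, 3

Evaluate at each i in [0,4]:
  i=0: ✓ (rhs at j=1; lhs holds on [0,0])
  i=1: ✓ (rhs at j=1)
  i=2: ✗ (lhs fails at k=2 before rhs at j=3)
  i=3: ✓ (rhs at j=3)
  i=4: ✗ (lhs fails at k=4 before rhs at j=5)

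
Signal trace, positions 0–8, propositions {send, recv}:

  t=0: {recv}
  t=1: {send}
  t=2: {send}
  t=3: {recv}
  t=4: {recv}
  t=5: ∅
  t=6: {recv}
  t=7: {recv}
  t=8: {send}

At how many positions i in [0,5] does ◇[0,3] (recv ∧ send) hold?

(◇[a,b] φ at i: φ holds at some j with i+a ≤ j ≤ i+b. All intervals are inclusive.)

0

Evaluate at each i in [0,5]:
  i=0: ✗ (none in [0,3])
  i=1: ✗ (none in [1,4])
  i=2: ✗ (none in [2,5])
  i=3: ✗ (none in [3,6])
  i=4: ✗ (none in [4,7])
  i=5: ✗ (none in [5,8])
Positions where it holds: {} → 0.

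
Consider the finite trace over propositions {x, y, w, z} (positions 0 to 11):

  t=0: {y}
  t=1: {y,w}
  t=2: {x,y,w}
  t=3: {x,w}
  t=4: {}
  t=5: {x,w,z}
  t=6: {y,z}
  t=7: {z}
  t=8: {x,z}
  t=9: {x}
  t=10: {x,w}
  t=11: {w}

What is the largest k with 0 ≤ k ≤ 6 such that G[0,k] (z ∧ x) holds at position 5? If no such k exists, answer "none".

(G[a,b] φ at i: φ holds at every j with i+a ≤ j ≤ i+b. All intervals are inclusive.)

0

(z ∧ x) must hold from j=5 onward; find where it first fails.
  j=5: holds
  j=6: fails
Holds on [5,5], so largest k = 0.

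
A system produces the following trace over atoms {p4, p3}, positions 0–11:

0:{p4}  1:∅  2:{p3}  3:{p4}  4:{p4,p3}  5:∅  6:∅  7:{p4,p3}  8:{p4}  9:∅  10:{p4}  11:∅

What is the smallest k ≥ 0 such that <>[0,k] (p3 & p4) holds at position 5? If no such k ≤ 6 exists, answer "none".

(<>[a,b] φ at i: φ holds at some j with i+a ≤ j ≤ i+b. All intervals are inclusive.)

2

Scan j = 5,6,… for (p3 & p4):
  j=5: fails
  j=6: fails
  j=7: holds
First hit at j=7, so smallest k = 7-5 = 2.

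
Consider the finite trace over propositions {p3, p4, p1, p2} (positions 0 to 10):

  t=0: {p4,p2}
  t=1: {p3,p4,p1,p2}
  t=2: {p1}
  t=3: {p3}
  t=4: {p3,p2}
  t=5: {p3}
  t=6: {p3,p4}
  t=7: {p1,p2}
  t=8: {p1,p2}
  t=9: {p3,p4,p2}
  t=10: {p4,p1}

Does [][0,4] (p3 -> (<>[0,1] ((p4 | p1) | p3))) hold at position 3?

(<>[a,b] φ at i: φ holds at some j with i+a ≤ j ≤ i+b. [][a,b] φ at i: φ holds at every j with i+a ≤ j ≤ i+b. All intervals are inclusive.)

Holds

Check (p3 -> (<>[0,1] ((p4 | p1) | p3))) at every j in [3,7]:
  j=3: antecedent true; consequent holds (witness at 3) → ✓
  j=4: antecedent true; consequent holds (witness at 4) → ✓
  j=5: antecedent true; consequent holds (witness at 5) → ✓
  j=6: antecedent true; consequent holds (witness at 6) → ✓
  j=7: antecedent false → ✓
All positions satisfy it → formula holds.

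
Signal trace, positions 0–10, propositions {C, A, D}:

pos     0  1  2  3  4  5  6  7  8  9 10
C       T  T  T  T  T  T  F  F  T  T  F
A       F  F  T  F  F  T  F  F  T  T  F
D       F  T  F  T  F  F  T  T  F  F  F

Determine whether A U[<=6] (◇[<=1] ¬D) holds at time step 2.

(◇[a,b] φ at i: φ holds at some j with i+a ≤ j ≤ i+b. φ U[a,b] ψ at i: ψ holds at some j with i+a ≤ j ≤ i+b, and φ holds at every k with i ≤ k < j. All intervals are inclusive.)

Need some j in [2,8] with ◇[<=1] ¬D, and A at every k in [2,j-1].
  j=2: ◇[<=1] ¬D holds; no prefix to check → satisfied.

Holds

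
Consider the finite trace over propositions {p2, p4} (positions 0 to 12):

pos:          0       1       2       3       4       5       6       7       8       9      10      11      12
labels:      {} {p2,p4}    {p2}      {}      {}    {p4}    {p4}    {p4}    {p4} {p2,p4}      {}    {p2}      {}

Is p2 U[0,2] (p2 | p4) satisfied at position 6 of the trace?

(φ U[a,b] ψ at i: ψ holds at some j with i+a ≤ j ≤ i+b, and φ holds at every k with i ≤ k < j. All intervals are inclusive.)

Need some j in [6,8] with (p2 | p4), and p2 at every k in [6,j-1].
  j=6: (p2 | p4) holds; no prefix to check → satisfied.

Yes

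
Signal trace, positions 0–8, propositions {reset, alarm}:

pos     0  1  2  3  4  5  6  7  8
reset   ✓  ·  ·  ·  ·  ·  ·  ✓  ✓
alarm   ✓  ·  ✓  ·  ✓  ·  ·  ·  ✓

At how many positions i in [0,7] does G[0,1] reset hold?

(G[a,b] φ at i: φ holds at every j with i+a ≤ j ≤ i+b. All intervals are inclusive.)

1

Evaluate at each i in [0,7]:
  i=0: ✗ (fails at j=1)
  i=1: ✗ (fails at j=1)
  i=2: ✗ (fails at j=2)
  i=3: ✗ (fails at j=3)
  i=4: ✗ (fails at j=4)
  i=5: ✗ (fails at j=5)
  i=6: ✗ (fails at j=6)
  i=7: ✓ (all of [7,8])
Positions where it holds: {7} → 1.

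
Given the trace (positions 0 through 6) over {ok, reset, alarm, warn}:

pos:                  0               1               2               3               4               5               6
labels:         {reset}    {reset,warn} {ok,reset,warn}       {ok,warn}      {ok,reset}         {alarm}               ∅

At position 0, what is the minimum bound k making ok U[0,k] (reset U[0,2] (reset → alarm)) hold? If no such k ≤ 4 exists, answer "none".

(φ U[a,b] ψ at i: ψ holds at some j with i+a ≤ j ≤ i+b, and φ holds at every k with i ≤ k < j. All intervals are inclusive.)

Need earliest j ≥ 0 with (reset U[0,2] (reset → alarm)), and ok at every k in [0,j-1].
  j=0: rhs fails.
  j=1: rhs holds but lhs fails at k=0.
  j=2: rhs holds but lhs fails at k=0.
  j=3: rhs holds but lhs fails at k=0.
  j=4: rhs holds but lhs fails at k=0.
No witness within the range → none.

none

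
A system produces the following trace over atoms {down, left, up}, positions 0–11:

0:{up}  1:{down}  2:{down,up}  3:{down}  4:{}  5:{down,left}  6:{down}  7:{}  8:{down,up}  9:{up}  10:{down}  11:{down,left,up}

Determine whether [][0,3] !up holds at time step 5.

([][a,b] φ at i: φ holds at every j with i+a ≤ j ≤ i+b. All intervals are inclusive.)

No

Check !up at every j in [5,8]:
  j=5: true
  j=6: true
  j=7: true
  j=8: false
Fails at j=8 → formula fails.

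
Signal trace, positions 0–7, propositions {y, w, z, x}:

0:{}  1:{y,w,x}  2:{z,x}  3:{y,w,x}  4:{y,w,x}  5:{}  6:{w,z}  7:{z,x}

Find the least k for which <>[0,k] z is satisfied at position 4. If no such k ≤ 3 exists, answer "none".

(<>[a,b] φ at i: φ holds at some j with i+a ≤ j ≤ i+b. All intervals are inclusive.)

Scan j = 4,5,… for z:
  j=4: fails
  j=5: fails
  j=6: holds
First hit at j=6, so smallest k = 6-4 = 2.

2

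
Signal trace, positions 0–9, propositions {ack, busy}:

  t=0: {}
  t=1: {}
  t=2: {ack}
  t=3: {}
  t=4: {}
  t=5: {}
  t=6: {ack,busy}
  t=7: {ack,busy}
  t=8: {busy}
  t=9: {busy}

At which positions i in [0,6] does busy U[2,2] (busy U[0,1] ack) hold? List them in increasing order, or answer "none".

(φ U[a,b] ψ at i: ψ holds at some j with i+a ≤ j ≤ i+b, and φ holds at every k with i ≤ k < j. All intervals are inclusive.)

none

Evaluate at each i in [0,6]:
  i=0: ✗ (lhs fails at k=0 before rhs at j=2)
  i=1: ✗ (no rhs in [3,3])
  i=2: ✗ (no rhs in [4,4])
  i=3: ✗ (no rhs in [5,5])
  i=4: ✗ (lhs fails at k=4 before rhs at j=6)
  i=5: ✗ (lhs fails at k=5 before rhs at j=7)
  i=6: ✗ (no rhs in [8,8])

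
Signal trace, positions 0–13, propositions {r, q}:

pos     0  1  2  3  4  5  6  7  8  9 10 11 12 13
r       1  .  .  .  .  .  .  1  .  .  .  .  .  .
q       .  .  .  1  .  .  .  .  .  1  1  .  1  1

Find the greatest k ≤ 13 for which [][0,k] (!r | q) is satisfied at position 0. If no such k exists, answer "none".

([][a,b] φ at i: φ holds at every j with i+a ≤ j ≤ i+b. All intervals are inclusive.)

(!r | q) must hold from j=0 onward; find where it first fails.
  j=0: fails → no k works.

none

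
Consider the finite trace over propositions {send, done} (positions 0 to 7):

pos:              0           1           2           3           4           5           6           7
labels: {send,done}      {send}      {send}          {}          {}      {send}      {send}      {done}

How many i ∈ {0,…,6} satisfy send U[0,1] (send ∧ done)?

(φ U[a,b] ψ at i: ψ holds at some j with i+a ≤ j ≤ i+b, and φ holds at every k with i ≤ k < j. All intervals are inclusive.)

Evaluate at each i in [0,6]:
  i=0: ✓ (rhs at j=0)
  i=1: ✗ (no rhs in [1,2])
  i=2: ✗ (no rhs in [2,3])
  i=3: ✗ (no rhs in [3,4])
  i=4: ✗ (no rhs in [4,5])
  i=5: ✗ (no rhs in [5,6])
  i=6: ✗ (no rhs in [6,7])
Positions where it holds: {0} → 1.

1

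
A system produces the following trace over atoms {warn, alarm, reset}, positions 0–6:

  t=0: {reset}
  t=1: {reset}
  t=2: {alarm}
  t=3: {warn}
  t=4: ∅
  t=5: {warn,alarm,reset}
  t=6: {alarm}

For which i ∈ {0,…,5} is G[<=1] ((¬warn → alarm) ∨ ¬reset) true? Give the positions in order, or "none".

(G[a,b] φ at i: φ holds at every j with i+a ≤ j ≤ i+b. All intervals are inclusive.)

Evaluate at each i in [0,5]:
  i=0: ✗ (fails at j=0)
  i=1: ✗ (fails at j=1)
  i=2: ✓ (all of [2,3])
  i=3: ✓ (all of [3,4])
  i=4: ✓ (all of [4,5])
  i=5: ✓ (all of [5,6])

2, 3, 4, 5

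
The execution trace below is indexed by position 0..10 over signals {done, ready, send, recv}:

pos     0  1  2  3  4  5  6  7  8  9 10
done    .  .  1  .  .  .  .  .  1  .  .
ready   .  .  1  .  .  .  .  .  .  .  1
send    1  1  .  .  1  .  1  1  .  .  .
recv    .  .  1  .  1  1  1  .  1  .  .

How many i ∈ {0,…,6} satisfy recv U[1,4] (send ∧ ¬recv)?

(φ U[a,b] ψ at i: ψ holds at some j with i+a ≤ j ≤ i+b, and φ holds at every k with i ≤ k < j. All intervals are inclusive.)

3

Evaluate at each i in [0,6]:
  i=0: ✗ (lhs fails at k=0 before rhs at j=1)
  i=1: ✗ (no rhs in [2,5])
  i=2: ✗ (no rhs in [3,6])
  i=3: ✗ (lhs fails at k=3 before rhs at j=7)
  i=4: ✓ (rhs at j=7; lhs holds on [4,6])
  i=5: ✓ (rhs at j=7; lhs holds on [5,6])
  i=6: ✓ (rhs at j=7; lhs holds on [6,6])
Positions where it holds: {4, 5, 6} → 3.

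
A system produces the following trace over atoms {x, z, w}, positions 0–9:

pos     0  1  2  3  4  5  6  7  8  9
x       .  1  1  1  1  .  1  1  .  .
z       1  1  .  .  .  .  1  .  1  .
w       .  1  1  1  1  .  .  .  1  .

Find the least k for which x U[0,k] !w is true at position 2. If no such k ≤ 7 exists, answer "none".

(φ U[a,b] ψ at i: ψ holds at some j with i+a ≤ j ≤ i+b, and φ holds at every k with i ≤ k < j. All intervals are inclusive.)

3

Need earliest j ≥ 2 with !w, and x at every k in [2,j-1].
  j=2: rhs fails.
  j=3: rhs fails.
  j=4: rhs fails.
  j=5: rhs holds; lhs holds on [2,4]. k = 3.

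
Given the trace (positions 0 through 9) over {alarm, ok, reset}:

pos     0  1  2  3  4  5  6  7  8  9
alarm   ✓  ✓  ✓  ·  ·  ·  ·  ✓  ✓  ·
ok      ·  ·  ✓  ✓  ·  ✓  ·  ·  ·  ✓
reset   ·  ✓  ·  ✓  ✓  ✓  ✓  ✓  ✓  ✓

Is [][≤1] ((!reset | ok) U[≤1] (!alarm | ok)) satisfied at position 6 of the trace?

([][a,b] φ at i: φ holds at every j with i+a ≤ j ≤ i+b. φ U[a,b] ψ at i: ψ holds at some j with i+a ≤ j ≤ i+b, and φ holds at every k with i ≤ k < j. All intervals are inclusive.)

No

Check ((!reset | ok) U[≤1] (!alarm | ok)) at every j in [6,7]:
  j=6: holds
  j=7: fails
Fails at j=7 → formula fails.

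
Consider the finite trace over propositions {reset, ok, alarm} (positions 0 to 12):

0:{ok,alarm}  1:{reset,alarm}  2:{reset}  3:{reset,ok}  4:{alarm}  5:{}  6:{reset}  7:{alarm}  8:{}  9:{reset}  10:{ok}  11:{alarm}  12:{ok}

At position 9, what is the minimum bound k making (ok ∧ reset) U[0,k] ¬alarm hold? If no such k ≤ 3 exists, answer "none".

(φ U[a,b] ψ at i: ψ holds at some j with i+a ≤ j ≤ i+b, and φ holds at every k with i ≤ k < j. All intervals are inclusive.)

0

Need earliest j ≥ 9 with ¬alarm, and (ok ∧ reset) at every k in [9,j-1].
  j=9: rhs holds (empty prefix). k = 0.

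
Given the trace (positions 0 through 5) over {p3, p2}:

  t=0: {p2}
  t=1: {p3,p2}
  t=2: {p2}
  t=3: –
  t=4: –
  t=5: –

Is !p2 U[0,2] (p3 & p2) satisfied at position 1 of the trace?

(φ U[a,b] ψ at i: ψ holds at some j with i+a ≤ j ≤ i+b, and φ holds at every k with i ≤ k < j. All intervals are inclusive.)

Holds

Need some j in [1,3] with (p3 & p2), and !p2 at every k in [1,j-1].
  j=1: (p3 & p2) holds; no prefix to check → satisfied.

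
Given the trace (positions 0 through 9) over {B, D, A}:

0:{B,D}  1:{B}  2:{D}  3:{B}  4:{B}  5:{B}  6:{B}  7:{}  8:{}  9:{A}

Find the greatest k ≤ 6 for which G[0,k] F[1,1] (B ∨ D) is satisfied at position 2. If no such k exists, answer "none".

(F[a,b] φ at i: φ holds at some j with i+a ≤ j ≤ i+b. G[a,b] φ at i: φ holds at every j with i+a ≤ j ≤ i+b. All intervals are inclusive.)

F[1,1] (B ∨ D) must hold from j=2 onward; find where it first fails.
  j=2: holds
  j=3: holds
  j=4: holds
  j=5: holds
  j=6: fails
Holds on [2,5], so largest k = 3.

3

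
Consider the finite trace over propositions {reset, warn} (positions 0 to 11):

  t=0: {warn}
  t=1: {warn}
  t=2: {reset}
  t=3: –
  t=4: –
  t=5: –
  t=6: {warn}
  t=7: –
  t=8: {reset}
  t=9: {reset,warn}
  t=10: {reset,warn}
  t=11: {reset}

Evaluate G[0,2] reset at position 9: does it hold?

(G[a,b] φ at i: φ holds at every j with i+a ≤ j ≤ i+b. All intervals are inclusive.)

Yes

Check reset at every j in [9,11]:
  j=9: true
  j=10: true
  j=11: true
All positions satisfy it → formula holds.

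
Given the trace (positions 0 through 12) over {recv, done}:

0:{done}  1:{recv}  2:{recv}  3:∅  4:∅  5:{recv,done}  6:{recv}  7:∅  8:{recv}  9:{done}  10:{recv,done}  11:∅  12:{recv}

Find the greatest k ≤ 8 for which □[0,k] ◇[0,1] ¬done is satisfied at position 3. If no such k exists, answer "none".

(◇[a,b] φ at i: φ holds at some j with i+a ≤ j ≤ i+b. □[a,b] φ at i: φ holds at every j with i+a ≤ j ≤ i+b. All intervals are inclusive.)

◇[0,1] ¬done must hold from j=3 onward; find where it first fails.
  j=3: holds
  j=4: holds
  j=5: holds
  j=6: holds
  j=7: holds
  j=8: holds
  j=9: fails
Holds on [3,8], so largest k = 5.

5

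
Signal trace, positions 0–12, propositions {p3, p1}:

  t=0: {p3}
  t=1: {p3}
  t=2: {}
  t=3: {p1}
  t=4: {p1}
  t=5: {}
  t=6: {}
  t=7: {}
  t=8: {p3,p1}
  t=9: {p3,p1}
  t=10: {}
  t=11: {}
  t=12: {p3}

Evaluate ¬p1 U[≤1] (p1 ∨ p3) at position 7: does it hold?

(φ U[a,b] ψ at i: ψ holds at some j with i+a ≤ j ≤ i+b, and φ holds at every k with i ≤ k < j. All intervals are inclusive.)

Holds

Need some j in [7,8] with (p1 ∨ p3), and ¬p1 at every k in [7,j-1].
  j=7: (p1 ∨ p3) false.
  j=8: (p1 ∨ p3) holds; ¬p1 holds at every k in [7,7] → satisfied.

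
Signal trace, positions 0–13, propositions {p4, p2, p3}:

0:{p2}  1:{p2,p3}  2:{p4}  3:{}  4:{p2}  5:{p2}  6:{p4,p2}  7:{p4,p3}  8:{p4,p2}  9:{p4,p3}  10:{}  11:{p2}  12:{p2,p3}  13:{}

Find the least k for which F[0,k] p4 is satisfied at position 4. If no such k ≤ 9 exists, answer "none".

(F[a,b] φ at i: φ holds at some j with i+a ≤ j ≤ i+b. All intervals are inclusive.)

2

Scan j = 4,5,… for p4:
  j=4: fails
  j=5: fails
  j=6: holds
First hit at j=6, so smallest k = 6-4 = 2.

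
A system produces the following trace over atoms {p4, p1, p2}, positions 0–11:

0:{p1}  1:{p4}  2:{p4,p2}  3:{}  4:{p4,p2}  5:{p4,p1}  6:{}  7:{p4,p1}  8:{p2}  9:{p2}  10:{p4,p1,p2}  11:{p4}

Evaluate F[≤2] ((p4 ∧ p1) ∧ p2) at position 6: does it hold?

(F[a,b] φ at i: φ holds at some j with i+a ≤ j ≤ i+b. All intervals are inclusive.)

No

Check ((p4 ∧ p1) ∧ p2) at each j in [6,8]:
  j=6: false
  j=7: false
  j=8: false
No position in the window satisfies it → formula fails.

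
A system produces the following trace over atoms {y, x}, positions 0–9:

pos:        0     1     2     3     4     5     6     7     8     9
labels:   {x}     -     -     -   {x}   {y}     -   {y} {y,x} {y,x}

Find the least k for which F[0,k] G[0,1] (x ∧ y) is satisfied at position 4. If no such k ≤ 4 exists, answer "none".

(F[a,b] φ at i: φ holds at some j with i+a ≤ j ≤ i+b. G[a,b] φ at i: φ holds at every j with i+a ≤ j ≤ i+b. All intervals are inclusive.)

4

Scan j = 4,5,… for G[0,1] (x ∧ y):
  j=4: fails
  j=5: fails
  j=6: fails
  j=7: fails
  j=8: holds
First hit at j=8, so smallest k = 8-4 = 4.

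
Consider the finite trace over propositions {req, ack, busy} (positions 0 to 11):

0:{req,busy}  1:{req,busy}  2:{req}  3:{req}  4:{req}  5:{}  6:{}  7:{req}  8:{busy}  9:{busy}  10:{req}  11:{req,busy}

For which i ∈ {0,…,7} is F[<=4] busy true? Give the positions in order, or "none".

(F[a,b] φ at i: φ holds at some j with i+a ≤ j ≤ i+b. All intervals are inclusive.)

Evaluate at each i in [0,7]:
  i=0: ✓ (witness j=0)
  i=1: ✓ (witness j=1)
  i=2: ✗ (none in [2,6])
  i=3: ✗ (none in [3,7])
  i=4: ✓ (witness j=8)
  i=5: ✓ (witness j=8)
  i=6: ✓ (witness j=8)
  i=7: ✓ (witness j=8)

0, 1, 4, 5, 6, 7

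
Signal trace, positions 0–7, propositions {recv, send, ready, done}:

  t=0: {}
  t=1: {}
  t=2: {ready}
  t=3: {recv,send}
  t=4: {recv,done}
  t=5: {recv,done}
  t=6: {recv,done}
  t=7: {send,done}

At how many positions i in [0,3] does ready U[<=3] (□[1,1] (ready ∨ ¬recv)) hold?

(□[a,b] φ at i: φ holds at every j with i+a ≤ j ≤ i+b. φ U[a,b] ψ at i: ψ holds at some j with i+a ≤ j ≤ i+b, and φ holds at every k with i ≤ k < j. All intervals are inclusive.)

Evaluate at each i in [0,3]:
  i=0: ✓ (rhs at j=0)
  i=1: ✓ (rhs at j=1)
  i=2: ✗ (no rhs in [2,5])
  i=3: ✗ (lhs fails at k=3 before rhs at j=6)
Positions where it holds: {0, 1} → 2.

2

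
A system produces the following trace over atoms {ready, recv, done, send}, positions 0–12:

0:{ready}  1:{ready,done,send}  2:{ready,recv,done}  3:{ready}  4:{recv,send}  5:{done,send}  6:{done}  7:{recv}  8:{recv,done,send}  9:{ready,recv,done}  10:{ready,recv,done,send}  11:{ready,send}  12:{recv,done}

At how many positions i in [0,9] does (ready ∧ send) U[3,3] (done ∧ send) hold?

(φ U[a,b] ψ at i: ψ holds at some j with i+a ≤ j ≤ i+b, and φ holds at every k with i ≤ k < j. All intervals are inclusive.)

Evaluate at each i in [0,9]:
  i=0: ✗ (no rhs in [3,3])
  i=1: ✗ (no rhs in [4,4])
  i=2: ✗ (lhs fails at k=2 before rhs at j=5)
  i=3: ✗ (no rhs in [6,6])
  i=4: ✗ (no rhs in [7,7])
  i=5: ✗ (lhs fails at k=5 before rhs at j=8)
  i=6: ✗ (no rhs in [9,9])
  i=7: ✗ (lhs fails at k=7 before rhs at j=10)
  i=8: ✗ (no rhs in [11,11])
  i=9: ✗ (no rhs in [12,12])
Positions where it holds: {} → 0.

0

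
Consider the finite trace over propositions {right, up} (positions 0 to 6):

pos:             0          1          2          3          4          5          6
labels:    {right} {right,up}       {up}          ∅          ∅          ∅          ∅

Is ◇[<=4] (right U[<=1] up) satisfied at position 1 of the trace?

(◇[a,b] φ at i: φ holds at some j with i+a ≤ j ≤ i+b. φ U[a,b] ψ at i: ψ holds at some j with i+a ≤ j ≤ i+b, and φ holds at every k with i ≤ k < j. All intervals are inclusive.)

Check (right U[<=1] up) at each j in [1,5]:
  j=1: holds
  j=2: holds
  j=3: fails
  j=4: fails
  j=5: fails
Found at j=1 → formula holds.

True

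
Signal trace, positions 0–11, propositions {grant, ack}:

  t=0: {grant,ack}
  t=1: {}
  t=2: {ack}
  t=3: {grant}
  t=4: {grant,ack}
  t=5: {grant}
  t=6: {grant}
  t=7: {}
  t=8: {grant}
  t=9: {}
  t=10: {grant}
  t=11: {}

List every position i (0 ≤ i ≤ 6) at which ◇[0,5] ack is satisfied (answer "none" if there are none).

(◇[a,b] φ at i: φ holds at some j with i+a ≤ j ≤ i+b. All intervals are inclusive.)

0, 1, 2, 3, 4

Evaluate at each i in [0,6]:
  i=0: ✓ (witness j=0)
  i=1: ✓ (witness j=2)
  i=2: ✓ (witness j=2)
  i=3: ✓ (witness j=4)
  i=4: ✓ (witness j=4)
  i=5: ✗ (none in [5,10])
  i=6: ✗ (none in [6,11])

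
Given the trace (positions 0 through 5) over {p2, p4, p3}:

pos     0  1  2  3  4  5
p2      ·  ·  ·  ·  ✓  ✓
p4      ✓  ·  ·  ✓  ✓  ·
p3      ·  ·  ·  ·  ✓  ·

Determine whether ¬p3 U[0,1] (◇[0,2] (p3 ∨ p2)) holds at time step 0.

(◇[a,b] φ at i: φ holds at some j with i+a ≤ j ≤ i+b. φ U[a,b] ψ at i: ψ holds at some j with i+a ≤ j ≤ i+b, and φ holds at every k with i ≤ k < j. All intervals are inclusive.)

Need some j in [0,1] with ◇[0,2] (p3 ∨ p2), and ¬p3 at every k in [0,j-1].
  j=0: ◇[0,2] (p3 ∨ p2) — fails (none in [0,2]).
  j=1: ◇[0,2] (p3 ∨ p2) — fails (none in [1,3]).
No j in the window works → until fails.

False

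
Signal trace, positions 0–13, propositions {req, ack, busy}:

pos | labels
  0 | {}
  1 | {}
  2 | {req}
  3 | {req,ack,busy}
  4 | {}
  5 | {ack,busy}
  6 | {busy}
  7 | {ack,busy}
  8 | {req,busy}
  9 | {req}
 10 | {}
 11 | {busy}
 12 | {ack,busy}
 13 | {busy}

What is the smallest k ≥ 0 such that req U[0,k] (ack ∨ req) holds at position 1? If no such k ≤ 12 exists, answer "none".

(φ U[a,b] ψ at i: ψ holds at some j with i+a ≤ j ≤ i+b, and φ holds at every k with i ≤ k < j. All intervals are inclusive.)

Need earliest j ≥ 1 with (ack ∨ req), and req at every k in [1,j-1].
  j=1: rhs fails.
  j=2: rhs holds but lhs fails at k=1.
  j=3: rhs holds but lhs fails at k=1.
  j=4: rhs fails.
  j=5: rhs holds but lhs fails at k=1.
  j=6: rhs fails.
  j=7: rhs holds but lhs fails at k=1.
  j=8: rhs holds but lhs fails at k=1.
  j=9: rhs holds but lhs fails at k=1.
  j=10: rhs fails.
  j=11: rhs fails.
  j=12: rhs holds but lhs fails at k=1.
  j=13: rhs fails.
No witness within the range → none.

none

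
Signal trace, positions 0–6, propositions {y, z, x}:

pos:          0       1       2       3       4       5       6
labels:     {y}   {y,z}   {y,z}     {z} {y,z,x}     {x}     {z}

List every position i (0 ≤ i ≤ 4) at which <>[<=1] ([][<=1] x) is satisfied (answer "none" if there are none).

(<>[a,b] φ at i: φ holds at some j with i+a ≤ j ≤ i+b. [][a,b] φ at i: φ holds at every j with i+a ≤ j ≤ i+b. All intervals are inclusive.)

3, 4

Evaluate at each i in [0,4]:
  i=0: ✗ (none in [0,1])
  i=1: ✗ (none in [1,2])
  i=2: ✗ (none in [2,3])
  i=3: ✓ (witness j=4)
  i=4: ✓ (witness j=4)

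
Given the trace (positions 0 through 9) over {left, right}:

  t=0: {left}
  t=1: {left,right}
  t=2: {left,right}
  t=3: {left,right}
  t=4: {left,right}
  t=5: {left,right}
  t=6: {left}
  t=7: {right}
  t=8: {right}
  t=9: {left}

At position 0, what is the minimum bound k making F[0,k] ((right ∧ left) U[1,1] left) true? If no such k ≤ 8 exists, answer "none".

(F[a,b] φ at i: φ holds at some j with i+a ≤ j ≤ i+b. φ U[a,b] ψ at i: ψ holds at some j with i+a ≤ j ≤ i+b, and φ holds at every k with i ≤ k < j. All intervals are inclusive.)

Scan j = 0,1,… for ((right ∧ left) U[1,1] left):
  j=0: fails
  j=1: holds
First hit at j=1, so smallest k = 1-0 = 1.

1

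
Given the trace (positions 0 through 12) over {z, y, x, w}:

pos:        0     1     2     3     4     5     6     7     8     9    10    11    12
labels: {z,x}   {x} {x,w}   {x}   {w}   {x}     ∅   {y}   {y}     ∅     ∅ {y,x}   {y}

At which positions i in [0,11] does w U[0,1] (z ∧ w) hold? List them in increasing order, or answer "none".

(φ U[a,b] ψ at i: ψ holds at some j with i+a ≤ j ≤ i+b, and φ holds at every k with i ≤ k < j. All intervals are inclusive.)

Evaluate at each i in [0,11]:
  i=0: ✗ (no rhs in [0,1])
  i=1: ✗ (no rhs in [1,2])
  i=2: ✗ (no rhs in [2,3])
  i=3: ✗ (no rhs in [3,4])
  i=4: ✗ (no rhs in [4,5])
  i=5: ✗ (no rhs in [5,6])
  i=6: ✗ (no rhs in [6,7])
  i=7: ✗ (no rhs in [7,8])
  i=8: ✗ (no rhs in [8,9])
  i=9: ✗ (no rhs in [9,10])
  i=10: ✗ (no rhs in [10,11])
  i=11: ✗ (no rhs in [11,12])

none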